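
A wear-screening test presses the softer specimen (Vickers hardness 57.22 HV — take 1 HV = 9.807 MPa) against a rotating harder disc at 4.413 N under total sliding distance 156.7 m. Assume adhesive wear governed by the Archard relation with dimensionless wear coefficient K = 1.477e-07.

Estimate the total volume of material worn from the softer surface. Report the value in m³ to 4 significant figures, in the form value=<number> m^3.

value=1.820e-13 m^3

The intermediates are displayed rounded. All working math maintains full precision, and one last rounding: four significant figures.
Convert: Hardness H = 57.22 HV × 9.807 MPa/HV = 561.2 MPa = 5.612e+08 Pa.
Restated in SI base units: W = 4.413 N, H = 5.612e+08 Pa, K = 1.477e-07.
Wear volume V = K·W·L/H = 1.477e-07 · 4.413 · 156.7 / 5.612e+08 = 1.820e-13 m³.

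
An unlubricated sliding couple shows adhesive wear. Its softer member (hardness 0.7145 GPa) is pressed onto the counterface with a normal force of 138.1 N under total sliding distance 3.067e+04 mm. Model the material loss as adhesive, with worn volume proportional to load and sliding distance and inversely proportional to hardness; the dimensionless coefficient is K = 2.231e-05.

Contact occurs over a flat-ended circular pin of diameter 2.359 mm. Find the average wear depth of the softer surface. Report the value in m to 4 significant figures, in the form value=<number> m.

value=3.026e-05 m

All arithmetic holds full float precision; displayed values are rounded; rounded just once to four significant figures.
Convert: Distance L = 3.067e+04 mm = 30.67 m.
Convert: Hardness H = 0.7145 GPa = 7.145e+08 Pa.
Convert: Pin diameter d = 2.359 mm = 0.002359 m. Contact area A = π·d²/4 = π·(0.002359 m)²/4 = 4.371e-06 m².
SI base units throughout: W = 138.1 N, H = 7.145e+08 Pa, K = 2.231e-05.
Apply Archard: V = K·W·L/H = 2.231e-05 · 138.1 · 30.67 / 7.145e+08 = 1.323e-10 m³.
Average depth h = V/A = 1.323e-10 / 4.371e-06 = 3.026e-05 m.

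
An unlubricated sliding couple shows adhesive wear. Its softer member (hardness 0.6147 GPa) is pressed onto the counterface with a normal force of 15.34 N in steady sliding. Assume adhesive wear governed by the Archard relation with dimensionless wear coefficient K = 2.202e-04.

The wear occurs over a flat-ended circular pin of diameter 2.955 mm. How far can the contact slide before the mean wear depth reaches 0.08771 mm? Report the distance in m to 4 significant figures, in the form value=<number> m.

The algebra keeps exact precision. Intermediate values are shown rounded — rounded once at the end, at 4 significant figures.
Hardness H = 0.6147 GPa = 6.147e+08 Pa.
Pin diameter d = 2.955 mm = 0.002955 m. Contact area A = π·d²/4 = π·(0.002955 m)²/4 = 6.858e-06 m².
Depth limit h_lim = 0.08771 mm = 8.771e-05 m.
In SI base units: W = 15.34 N, H = 6.147e+08 Pa, K = 2.202e-04.
Wearable volume V_lim = h_lim·A = 8.771e-05 · 6.858e-06 = 6.015e-10 m³.
So the life L = V_lim·H/(K·W) = 6.015e-10 · 6.147e+08 / (2.202e-04 · 15.34) = 109.5 m.

value=109.5 m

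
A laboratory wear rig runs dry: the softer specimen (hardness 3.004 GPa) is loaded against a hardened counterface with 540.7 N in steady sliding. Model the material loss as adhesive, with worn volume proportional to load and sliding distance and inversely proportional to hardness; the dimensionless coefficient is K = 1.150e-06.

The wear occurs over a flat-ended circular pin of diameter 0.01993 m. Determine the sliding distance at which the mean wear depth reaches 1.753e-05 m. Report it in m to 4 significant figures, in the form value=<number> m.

Every step runs at full precision, and quoted intermediates are rounded — rounded just once, at 4 significant figures.
Convert: Hardness H = 3.004 GPa = 3.004e+09 Pa.
Convert: Contact area A = π·d²/4 = π·(0.01993 m)²/4 = 3.120e-04 m².
Expressed in SI base units: W = 540.7 N, H = 3.004e+09 Pa, K = 1.150e-06.
Volume at the limit: V_lim = h_lim·A = 1.753e-05 · 3.120e-04 = 5.469e-09 m³.
Inverting, life L = V_lim·H/(K·W) = 5.469e-09 · 3.004e+09 / (1.150e-06 · 540.7) = 2.642e+04 m.

value=2.642e+04 m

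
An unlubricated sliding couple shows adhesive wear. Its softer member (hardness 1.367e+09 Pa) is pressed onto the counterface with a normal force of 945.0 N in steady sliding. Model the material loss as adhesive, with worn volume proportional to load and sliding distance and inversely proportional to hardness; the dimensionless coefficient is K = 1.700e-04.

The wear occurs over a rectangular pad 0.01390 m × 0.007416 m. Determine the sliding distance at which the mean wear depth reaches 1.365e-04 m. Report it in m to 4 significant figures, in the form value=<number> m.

Intermediate values are displayed rounded — the algebra keeps exact precision. Rounded just once to four significant digits.
Convert: Contact area A = 0.01390 m × 0.007416 m = 1.031e-04 m².
Restated in SI base units: W = 945.0 N, H = 1.367e+09 Pa, K = 1.700e-04.
At the depth limit, V_lim = h_lim·A = 1.365e-04 · 1.031e-04 = 1.407e-08 m³.
Life L = V_lim·H/(K·W) = 1.407e-08 · 1.367e+09 / (1.700e-04 · 945.0) = 119.7 m.

value=119.7 m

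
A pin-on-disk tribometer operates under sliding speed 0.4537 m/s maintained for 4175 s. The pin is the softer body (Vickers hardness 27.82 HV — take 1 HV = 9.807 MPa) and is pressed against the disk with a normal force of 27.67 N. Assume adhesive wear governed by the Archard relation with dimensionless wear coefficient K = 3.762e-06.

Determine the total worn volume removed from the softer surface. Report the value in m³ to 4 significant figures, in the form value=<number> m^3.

value=7.227e-10 m^3

Intermediate values are displayed rounded, and the algebra carries full precision. Rounded just once, at 4 significant figures.
Total distance L = v·t = 0.4537 m/s × 4175 s = 1894 m.
Hardness H = 27.82 HV × 9.807 MPa/HV = 272.8 MPa = 2.728e+08 Pa.
Restated in SI base units: W = 27.67 N, H = 2.728e+08 Pa, K = 3.762e-06.
By Archard's law, V = K·W·L/H = 3.762e-06 · 27.67 · 1894 / 2.728e+08 = 7.227e-10 m³.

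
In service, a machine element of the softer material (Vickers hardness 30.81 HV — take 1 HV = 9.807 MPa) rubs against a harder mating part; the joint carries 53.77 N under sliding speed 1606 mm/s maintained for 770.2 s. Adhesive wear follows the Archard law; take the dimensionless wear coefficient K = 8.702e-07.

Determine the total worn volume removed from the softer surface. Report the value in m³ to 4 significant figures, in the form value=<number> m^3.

value=1.915e-10 m^3

Every step maintains full float precision; displayed values are rounded. Rounded just once: 4 significant figures.
Convert: Sliding speed v = 1606 mm/s = 1.606 m/s. The distance L = v·t = 1.606 m/s × 770.2 s = 1237 m.
Convert: Hardness H = 30.81 HV × 9.807 MPa/HV = 302.2 MPa = 3.022e+08 Pa.
Restated in SI base units: W = 53.77 N, H = 3.022e+08 Pa, K = 8.702e-07.
The Archard volume V = K·W·L/H = 8.702e-07 · 53.77 · 1237 / 3.022e+08 = 1.915e-10 m³.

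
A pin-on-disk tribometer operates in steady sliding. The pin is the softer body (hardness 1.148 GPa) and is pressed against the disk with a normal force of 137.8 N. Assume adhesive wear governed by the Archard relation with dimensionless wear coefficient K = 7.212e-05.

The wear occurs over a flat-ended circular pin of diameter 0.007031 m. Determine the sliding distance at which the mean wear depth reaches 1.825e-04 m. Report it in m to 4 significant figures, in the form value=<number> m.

value=818.5 m

Each operation holds full float precision, and intermediate values are printed rounded, and a single final rounding, at 4 significant digits.
Hardness H = 1.148 GPa = 1.148e+09 Pa.
Contact area A = π·d²/4 = π·(0.007031 m)²/4 = 3.883e-05 m².
Working in SI base units: W = 137.8 N, H = 1.148e+09 Pa, K = 7.212e-05.
Limit volume V_lim = h_lim·A = 1.825e-04 · 3.883e-05 = 7.086e-09 m³.
Sliding life L = V_lim·H/(K·W) = 7.086e-09 · 1.148e+09 / (7.212e-05 · 137.8) = 818.5 m.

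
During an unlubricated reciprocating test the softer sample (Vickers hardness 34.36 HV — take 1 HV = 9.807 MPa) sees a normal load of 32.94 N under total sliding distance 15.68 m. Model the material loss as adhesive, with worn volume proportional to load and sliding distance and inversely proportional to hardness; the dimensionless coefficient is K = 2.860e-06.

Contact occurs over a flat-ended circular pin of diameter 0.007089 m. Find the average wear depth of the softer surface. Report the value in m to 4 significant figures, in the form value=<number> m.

value=1.111e-07 m

All working math carries exact precision; displayed values are rounded, and a lone final rounding, at 4 significant figures.
Convert: Hardness H = 34.36 HV × 9.807 MPa/HV = 337.0 MPa = 3.370e+08 Pa.
Convert: Contact area A = π·d²/4 = π·(0.007089 m)²/4 = 3.947e-05 m².
Restated in SI base units: W = 32.94 N, H = 3.370e+08 Pa, K = 2.860e-06.
Archard volume V = K·W·L/H = 2.860e-06 · 32.94 · 15.68 / 3.370e+08 = 4.384e-12 m³.
Wear depth h = V/A = 4.384e-12 / 3.947e-05 = 1.111e-07 m.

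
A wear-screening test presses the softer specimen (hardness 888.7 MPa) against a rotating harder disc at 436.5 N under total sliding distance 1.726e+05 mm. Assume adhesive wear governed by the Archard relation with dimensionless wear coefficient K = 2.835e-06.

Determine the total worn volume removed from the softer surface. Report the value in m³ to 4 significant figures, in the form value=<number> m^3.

value=2.403e-10 m^3

The computation maintains full precision — intermediates appear rounded — a lone final rounding: 4 significant figures.
The distance L = 1.726e+05 mm = 172.6 m.
Hardness H = 888.7 MPa = 8.887e+08 Pa.
In SI base units, W = 436.5 N, H = 8.887e+08 Pa, K = 2.835e-06.
Worn volume V = K·W·L/H = 2.835e-06 · 436.5 · 172.6 / 8.887e+08 = 2.403e-10 m³.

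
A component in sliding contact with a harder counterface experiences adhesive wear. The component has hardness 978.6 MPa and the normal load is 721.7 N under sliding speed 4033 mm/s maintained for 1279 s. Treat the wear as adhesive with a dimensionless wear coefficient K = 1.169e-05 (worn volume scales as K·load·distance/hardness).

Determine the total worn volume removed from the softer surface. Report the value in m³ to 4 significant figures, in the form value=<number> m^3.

value=4.447e-08 m^3

Intermediates are shown rounded, and each operation runs at full precision, and a single final rounding, at four significant figures.
Convert: Sliding speed v = 4033 mm/s = 4.033 m/s. Distance covered L = v·t = 4.033 m/s × 1279 s = 5158 m.
Convert: Hardness H = 978.6 MPa = 9.786e+08 Pa.
In SI base units: W = 721.7 N, H = 9.786e+08 Pa, K = 1.169e-05.
Archard volume V = K·W·L/H = 1.169e-05 · 721.7 · 5158 / 9.786e+08 = 4.447e-08 m³.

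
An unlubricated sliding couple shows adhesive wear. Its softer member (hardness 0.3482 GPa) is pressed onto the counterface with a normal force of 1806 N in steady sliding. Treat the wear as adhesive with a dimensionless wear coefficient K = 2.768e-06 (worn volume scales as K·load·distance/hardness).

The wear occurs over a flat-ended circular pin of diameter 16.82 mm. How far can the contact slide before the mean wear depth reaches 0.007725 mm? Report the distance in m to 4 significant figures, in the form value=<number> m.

The computation carries full precision — quoted intermediates are rounded, and a single final rounding to 4 significant figures.
Convert: Hardness H = 0.3482 GPa = 3.482e+08 Pa.
Convert: Pin diameter d = 16.82 mm = 0.01682 m. Contact area A = π·d²/4 = π·(0.01682 m)²/4 = 2.222e-04 m².
Convert: Depth limit h_lim = 0.007725 mm = 7.725e-06 m.
SI base units throughout: W = 1806 N, H = 3.482e+08 Pa, K = 2.768e-06.
Wearable volume V_lim = h_lim·A = 7.725e-06 · 2.222e-04 = 1.716e-09 m³.
So the life L = V_lim·H/(K·W) = 1.716e-09 · 3.482e+08 / (2.768e-06 · 1806) = 119.6 m.

value=119.6 m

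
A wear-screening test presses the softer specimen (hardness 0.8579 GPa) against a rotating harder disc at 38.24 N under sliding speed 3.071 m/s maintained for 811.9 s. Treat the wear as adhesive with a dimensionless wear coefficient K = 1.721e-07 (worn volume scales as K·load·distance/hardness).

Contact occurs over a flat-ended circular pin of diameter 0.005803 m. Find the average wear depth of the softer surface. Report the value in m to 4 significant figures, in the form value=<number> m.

Intermediate values appear rounded — all working math maintains full precision; rounded just once: 4 significant digits.
Convert: Total distance L = v·t = 3.071 m/s × 811.9 s = 2493 m.
Convert: Hardness H = 0.8579 GPa = 8.579e+08 Pa.
Convert: Contact area A = π·d²/4 = π·(0.005803 m)²/4 = 2.645e-05 m².
Restated in SI base units: W = 38.24 N, H = 8.579e+08 Pa, K = 1.721e-07.
By Archard's law, V = K·W·L/H = 1.721e-07 · 38.24 · 2493 / 8.579e+08 = 1.913e-11 m³.
Wear depth h = V/A = 1.913e-11 / 2.645e-05 = 7.232e-07 m.

value=7.232e-07 m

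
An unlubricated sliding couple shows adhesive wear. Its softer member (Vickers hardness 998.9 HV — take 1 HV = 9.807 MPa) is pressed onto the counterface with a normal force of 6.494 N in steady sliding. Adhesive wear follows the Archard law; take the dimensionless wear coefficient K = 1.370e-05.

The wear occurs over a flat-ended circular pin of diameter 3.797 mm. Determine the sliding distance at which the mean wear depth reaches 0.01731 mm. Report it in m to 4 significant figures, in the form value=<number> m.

value=2.158e+04 m

All arithmetic keeps full float precision. Intermediates appear rounded; rounded once at the end: 4 significant figures.
Hardness H = 998.9 HV × 9.807 MPa/HV = 9796 MPa = 9.796e+09 Pa.
Pin diameter d = 3.797 mm = 0.003797 m. Contact area A = π·d²/4 = π·(0.003797 m)²/4 = 1.132e-05 m².
Depth limit h_lim = 0.01731 mm = 1.731e-05 m.
In SI base units, W = 6.494 N, H = 9.796e+09 Pa, K = 1.370e-05.
Limit volume V_lim = h_lim·A = 1.731e-05 · 1.132e-05 = 1.960e-10 m³.
Thus life L = V_lim·H/(K·W) = 1.960e-10 · 9.796e+09 / (1.370e-05 · 6.494) = 2.158e+04 m.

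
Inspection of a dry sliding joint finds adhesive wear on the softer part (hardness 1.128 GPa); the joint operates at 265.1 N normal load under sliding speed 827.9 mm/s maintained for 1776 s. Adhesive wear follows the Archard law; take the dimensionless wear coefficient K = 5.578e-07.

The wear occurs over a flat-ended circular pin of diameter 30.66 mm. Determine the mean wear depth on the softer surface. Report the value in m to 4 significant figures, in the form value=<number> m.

value=2.611e-07 m

All working math keeps full float precision — the intermediates are printed rounded; rounded once at the end, at four significant digits.
Convert: Sliding speed v = 827.9 mm/s = 0.8279 m/s. Total distance L = v·t = 0.8279 m/s × 1776 s = 1470 m.
Convert: Hardness H = 1.128 GPa = 1.128e+09 Pa.
Convert: Pin diameter d = 30.66 mm = 0.03066 m. Contact area A = π·d²/4 = π·(0.03066 m)²/4 = 7.383e-04 m².
Working in SI base units: W = 265.1 N, H = 1.128e+09 Pa, K = 5.578e-07.
Wear volume V = K·W·L/H = 5.578e-07 · 265.1 · 1470 / 1.128e+09 = 1.928e-10 m³.
Mean depth h = V/A = 1.928e-10 / 7.383e-04 = 2.611e-07 m.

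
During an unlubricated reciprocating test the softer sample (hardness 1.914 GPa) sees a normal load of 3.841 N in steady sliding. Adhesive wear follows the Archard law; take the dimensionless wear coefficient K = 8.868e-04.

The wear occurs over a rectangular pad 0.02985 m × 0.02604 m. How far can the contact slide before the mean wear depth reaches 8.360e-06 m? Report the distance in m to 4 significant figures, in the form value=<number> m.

value=3651 m

The algebra holds exact precision. The intermediates appear rounded — rounded once at the end to 4 significant digits.
Hardness H = 1.914 GPa = 1.914e+09 Pa.
Contact area A = 0.02985 m × 0.02604 m = 7.773e-04 m².
SI base units throughout: W = 3.841 N, H = 1.914e+09 Pa, K = 8.868e-04.
Permissible volume V_lim = h_lim·A = 8.360e-06 · 7.773e-04 = 6.498e-09 m³.
Sliding life L = V_lim·H/(K·W) = 6.498e-09 · 1.914e+09 / (8.868e-04 · 3.841) = 3651 m.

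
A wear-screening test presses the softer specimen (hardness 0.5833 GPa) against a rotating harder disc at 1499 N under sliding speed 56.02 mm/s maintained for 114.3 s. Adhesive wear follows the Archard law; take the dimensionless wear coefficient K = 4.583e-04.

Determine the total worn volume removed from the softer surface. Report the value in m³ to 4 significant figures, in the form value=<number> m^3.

value=7.541e-09 m^3

The computation keeps full float precision — shown intermediates are rounded — a single final rounding to 4 significant figures.
Sliding speed v = 56.02 mm/s = 0.05602 m/s. The distance L = v·t = 0.05602 m/s × 114.3 s = 6.403 m.
Hardness H = 0.5833 GPa = 5.833e+08 Pa.
Collected in SI base units: W = 1499 N, H = 5.833e+08 Pa, K = 4.583e-04.
The Archard volume V = K·W·L/H = 4.583e-04 · 1499 · 6.403 / 5.833e+08 = 7.541e-09 m³.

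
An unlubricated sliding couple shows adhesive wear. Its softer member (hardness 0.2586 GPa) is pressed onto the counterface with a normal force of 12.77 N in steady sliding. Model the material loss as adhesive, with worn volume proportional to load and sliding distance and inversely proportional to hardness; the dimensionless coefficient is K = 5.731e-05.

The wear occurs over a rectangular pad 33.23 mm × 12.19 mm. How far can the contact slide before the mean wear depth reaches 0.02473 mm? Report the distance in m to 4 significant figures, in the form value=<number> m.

value=3540 m

The intermediates are printed rounded — the algebra holds full float precision. Rounded once at the end to 4 significant figures.
Convert: Hardness H = 0.2586 GPa = 2.586e+08 Pa.
Convert: Pad sides 33.23 mm × 12.19 mm = 0.03323 m × 0.01219 m. Contact area A = 0.03323 m × 0.01219 m = 4.051e-04 m².
Convert: Depth limit h_lim = 0.02473 mm = 2.473e-05 m.
In SI base units, W = 12.77 N, H = 2.586e+08 Pa, K = 5.731e-05.
Permissible volume V_lim = h_lim·A = 2.473e-05 · 4.051e-04 = 1.002e-08 m³.
Thus life L = V_lim·H/(K·W) = 1.002e-08 · 2.586e+08 / (5.731e-05 · 12.77) = 3540 m.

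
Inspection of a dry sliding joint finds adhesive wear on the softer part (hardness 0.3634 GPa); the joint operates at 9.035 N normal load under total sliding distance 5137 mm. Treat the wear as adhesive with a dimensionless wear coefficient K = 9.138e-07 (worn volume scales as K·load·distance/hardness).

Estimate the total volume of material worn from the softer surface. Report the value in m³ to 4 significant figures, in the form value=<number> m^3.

value=1.167e-13 m^3

Quoted intermediates are rounded; every step carries exact precision; a single final rounding, at four significant figures.
Convert: Sliding distance L = 5137 mm = 5.137 m.
Convert: Hardness H = 0.3634 GPa = 3.634e+08 Pa.
Restated in SI base units: W = 9.035 N, H = 3.634e+08 Pa, K = 9.138e-07.
The Archard volume V = K·W·L/H = 9.138e-07 · 9.035 · 5.137 / 3.634e+08 = 1.167e-13 m³.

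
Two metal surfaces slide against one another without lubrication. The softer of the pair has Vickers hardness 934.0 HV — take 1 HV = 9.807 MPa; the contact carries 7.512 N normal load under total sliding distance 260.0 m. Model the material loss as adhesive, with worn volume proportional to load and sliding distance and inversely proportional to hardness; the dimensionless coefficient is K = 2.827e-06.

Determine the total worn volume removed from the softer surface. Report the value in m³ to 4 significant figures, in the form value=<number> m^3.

value=6.028e-13 m^3

Intermediate values are printed rounded. All arithmetic carries full float precision, and one final rounding: four significant figures.
Convert: Hardness H = 934.0 HV × 9.807 MPa/HV = 9160 MPa = 9.160e+09 Pa.
Expressed in SI base units: W = 7.512 N, H = 9.160e+09 Pa, K = 2.827e-06.
Worn volume V = K·W·L/H = 2.827e-06 · 7.512 · 260.0 / 9.160e+09 = 6.028e-13 m³.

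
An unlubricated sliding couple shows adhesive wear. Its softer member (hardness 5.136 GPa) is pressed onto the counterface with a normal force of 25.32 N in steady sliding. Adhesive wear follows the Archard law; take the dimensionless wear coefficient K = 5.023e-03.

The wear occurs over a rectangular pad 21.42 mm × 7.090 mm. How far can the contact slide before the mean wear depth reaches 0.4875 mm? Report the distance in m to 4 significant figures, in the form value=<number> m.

value=2990 m

Quoted intermediates are rounded. The computation runs at exact precision. Rounded once at the end to four significant digits.
Hardness H = 5.136 GPa = 5.136e+09 Pa.
Pad sides 21.42 mm × 7.090 mm = 0.02142 m × 0.007090 m. Contact area A = 0.02142 m × 0.007090 m = 1.519e-04 m².
Depth limit h_lim = 0.4875 mm = 4.875e-04 m.
Restated in SI base units: W = 25.32 N, H = 5.136e+09 Pa, K = 5.023e-03.
Allowed volume V_lim = h_lim·A = 4.875e-04 · 1.519e-04 = 7.404e-08 m³.
So the life L = V_lim·H/(K·W) = 7.404e-08 · 5.136e+09 / (5.023e-03 · 25.32) = 2990 m.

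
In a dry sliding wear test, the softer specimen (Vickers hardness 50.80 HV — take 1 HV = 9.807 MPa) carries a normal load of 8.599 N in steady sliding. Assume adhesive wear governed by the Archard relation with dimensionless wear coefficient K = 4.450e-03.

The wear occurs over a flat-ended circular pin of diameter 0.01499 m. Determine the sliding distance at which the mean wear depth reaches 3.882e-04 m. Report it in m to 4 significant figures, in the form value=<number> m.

Shown intermediates are rounded; all working math maintains exact precision; a lone final rounding: four significant figures.
Convert: Hardness H = 50.80 HV × 9.807 MPa/HV = 498.2 MPa = 4.982e+08 Pa.
Convert: Contact area A = π·d²/4 = π·(0.01499 m)²/4 = 1.765e-04 m².
Restated in SI base units: W = 8.599 N, H = 4.982e+08 Pa, K = 4.450e-03.
At the depth limit, V_lim = h_lim·A = 3.882e-04 · 1.765e-04 = 6.851e-08 m³.
So the life L = V_lim·H/(K·W) = 6.851e-08 · 4.982e+08 / (4.450e-03 · 8.599) = 892.0 m.

value=892.0 m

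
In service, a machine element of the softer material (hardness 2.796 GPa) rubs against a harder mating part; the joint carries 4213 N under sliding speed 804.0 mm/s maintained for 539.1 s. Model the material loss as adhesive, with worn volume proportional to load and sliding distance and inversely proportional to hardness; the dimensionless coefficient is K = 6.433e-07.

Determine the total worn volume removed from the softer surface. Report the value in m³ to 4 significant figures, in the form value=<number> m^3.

All arithmetic maintains exact precision, and intermediates are displayed rounded, and rounded just once, at 4 significant digits.
Sliding speed v = 804.0 mm/s = 0.8040 m/s. Sliding distance L = v·t = 0.8040 m/s × 539.1 s = 433.4 m.
Hardness H = 2.796 GPa = 2.796e+09 Pa.
In SI base units: W = 4213 N, H = 2.796e+09 Pa, K = 6.433e-07.
The Archard volume V = K·W·L/H = 6.433e-07 · 4213 · 433.4 / 2.796e+09 = 4.201e-10 m³.

value=4.201e-10 m^3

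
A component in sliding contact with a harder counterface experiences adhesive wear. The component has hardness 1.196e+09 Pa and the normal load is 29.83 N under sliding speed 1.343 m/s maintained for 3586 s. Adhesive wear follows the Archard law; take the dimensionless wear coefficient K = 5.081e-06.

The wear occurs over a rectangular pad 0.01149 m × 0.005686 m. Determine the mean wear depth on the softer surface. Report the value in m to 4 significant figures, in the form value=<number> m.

The intermediates are shown rounded; the computation maintains full precision — a lone final rounding, at four significant figures.
Path length L = v·t = 1.343 m/s × 3586 s = 4816 m.
Contact area A = 0.01149 m × 0.005686 m = 6.533e-05 m².
SI base units throughout: W = 29.83 N, H = 1.196e+09 Pa, K = 5.081e-06.
The Archard volume V = K·W·L/H = 5.081e-06 · 29.83 · 4816 / 1.196e+09 = 6.103e-10 m³.
Depth of wear h = V/A = 6.103e-10 / 6.533e-05 = 9.342e-06 m.

value=9.342e-06 m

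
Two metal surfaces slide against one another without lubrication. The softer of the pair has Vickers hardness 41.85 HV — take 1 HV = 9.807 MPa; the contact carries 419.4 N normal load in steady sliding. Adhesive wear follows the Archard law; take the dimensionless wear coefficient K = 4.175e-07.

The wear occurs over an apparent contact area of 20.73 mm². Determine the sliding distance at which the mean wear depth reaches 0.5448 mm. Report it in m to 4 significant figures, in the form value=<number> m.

The algebra runs at full float precision — the intermediates are printed rounded; one last rounding: 4 significant figures.
Hardness H = 41.85 HV × 9.807 MPa/HV = 410.4 MPa = 4.104e+08 Pa.
Contact area A = 20.73 mm² = 2.073e-05 m².
Depth limit h_lim = 0.5448 mm = 5.448e-04 m.
Restated in SI base units: W = 419.4 N, H = 4.104e+08 Pa, K = 4.175e-07.
Limit volume V_lim = h_lim·A = 5.448e-04 · 2.073e-05 = 1.129e-08 m³.
Life L = V_lim·H/(K·W) = 1.129e-08 · 4.104e+08 / (4.175e-07 · 419.4) = 2.647e+04 m.

value=2.647e+04 m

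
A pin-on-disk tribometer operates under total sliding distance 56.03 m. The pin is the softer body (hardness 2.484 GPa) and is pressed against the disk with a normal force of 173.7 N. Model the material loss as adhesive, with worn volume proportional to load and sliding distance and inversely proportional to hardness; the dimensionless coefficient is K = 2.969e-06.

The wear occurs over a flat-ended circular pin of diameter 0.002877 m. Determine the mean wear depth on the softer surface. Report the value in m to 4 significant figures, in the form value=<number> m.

value=1.789e-06 m

All arithmetic maintains full precision, and printed values are rounded; rounded just once to 4 significant figures.
Convert: Hardness H = 2.484 GPa = 2.484e+09 Pa.
Convert: Contact area A = π·d²/4 = π·(0.002877 m)²/4 = 6.501e-06 m².
As SI base values: W = 173.7 N, H = 2.484e+09 Pa, K = 2.969e-06.
Worn volume V = K·W·L/H = 2.969e-06 · 173.7 · 56.03 / 2.484e+09 = 1.163e-11 m³.
Mean wear depth h = V/A = 1.163e-11 / 6.501e-06 = 1.789e-06 m.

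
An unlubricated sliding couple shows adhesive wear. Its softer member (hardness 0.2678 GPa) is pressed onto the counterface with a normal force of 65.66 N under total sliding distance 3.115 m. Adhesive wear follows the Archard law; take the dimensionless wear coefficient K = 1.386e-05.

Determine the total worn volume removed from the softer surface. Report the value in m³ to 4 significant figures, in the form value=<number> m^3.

Intermediates are shown rounded. The algebra maintains exact precision — rounded once at the end to four significant figures.
Convert: Hardness H = 0.2678 GPa = 2.678e+08 Pa.
In SI base units: W = 65.66 N, H = 2.678e+08 Pa, K = 1.386e-05.
Archard volume V = K·W·L/H = 1.386e-05 · 65.66 · 3.115 / 2.678e+08 = 1.059e-11 m³.

value=1.059e-11 m^3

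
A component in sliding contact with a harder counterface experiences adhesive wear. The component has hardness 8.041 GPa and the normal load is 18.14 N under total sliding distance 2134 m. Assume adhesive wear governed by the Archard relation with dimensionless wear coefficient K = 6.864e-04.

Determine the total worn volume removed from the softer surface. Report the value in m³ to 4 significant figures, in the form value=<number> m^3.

The computation holds full precision. Intermediates are printed rounded. Rounded just once, at 4 significant figures.
Hardness H = 8.041 GPa = 8.041e+09 Pa.
Restated in SI base units: W = 18.14 N, H = 8.041e+09 Pa, K = 6.864e-04.
By Archard's law, V = K·W·L/H = 6.864e-04 · 18.14 · 2134 / 8.041e+09 = 3.304e-09 m³.

value=3.304e-09 m^3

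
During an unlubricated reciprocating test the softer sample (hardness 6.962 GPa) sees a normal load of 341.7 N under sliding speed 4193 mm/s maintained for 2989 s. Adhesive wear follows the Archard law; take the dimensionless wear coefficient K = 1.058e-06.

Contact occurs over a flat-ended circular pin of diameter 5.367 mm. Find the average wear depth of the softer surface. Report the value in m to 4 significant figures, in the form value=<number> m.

All working math runs at full float precision — intermediates appear rounded. Rounded once at the end: four significant digits.
Convert: Sliding speed v = 4193 mm/s = 4.193 m/s. Path length L = v·t = 4.193 m/s × 2989 s = 1.253e+04 m.
Convert: Hardness H = 6.962 GPa = 6.962e+09 Pa.
Convert: Pin diameter d = 5.367 mm = 0.005367 m. Contact area A = π·d²/4 = π·(0.005367 m)²/4 = 2.262e-05 m².
As SI base values: W = 341.7 N, H = 6.962e+09 Pa, K = 1.058e-06.
Archard volume V = K·W·L/H = 1.058e-06 · 341.7 · 1.253e+04 / 6.962e+09 = 6.508e-10 m³.
Wear depth h = V/A = 6.508e-10 / 2.262e-05 = 2.877e-05 m.

value=2.877e-05 m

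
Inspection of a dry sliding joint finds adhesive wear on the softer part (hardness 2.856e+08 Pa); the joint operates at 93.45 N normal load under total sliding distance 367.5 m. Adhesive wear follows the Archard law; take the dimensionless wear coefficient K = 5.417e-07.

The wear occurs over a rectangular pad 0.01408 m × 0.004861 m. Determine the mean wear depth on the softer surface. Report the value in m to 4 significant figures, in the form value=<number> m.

Displayed values are rounded; all working math maintains full float precision; rounded once at the end, at four significant digits.
Contact area A = 0.01408 m × 0.004861 m = 6.844e-05 m².
As SI base values: W = 93.45 N, H = 2.856e+08 Pa, K = 5.417e-07.
Wear volume V = K·W·L/H = 5.417e-07 · 93.45 · 367.5 / 2.856e+08 = 6.514e-11 m³.
Depth of wear h = V/A = 6.514e-11 / 6.844e-05 = 9.517e-07 m.

value=9.517e-07 m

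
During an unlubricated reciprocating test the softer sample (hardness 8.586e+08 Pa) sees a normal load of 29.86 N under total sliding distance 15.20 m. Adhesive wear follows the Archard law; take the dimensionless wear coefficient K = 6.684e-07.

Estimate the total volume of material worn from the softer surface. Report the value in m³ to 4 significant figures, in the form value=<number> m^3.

value=3.533e-13 m^3

Each operation holds full float precision, and displayed values are rounded; rounded just once, at four significant digits.
In SI base units, W = 29.86 N, H = 8.586e+08 Pa, K = 6.684e-07.
The Archard volume V = K·W·L/H = 6.684e-07 · 29.86 · 15.20 / 8.586e+08 = 3.533e-13 m³.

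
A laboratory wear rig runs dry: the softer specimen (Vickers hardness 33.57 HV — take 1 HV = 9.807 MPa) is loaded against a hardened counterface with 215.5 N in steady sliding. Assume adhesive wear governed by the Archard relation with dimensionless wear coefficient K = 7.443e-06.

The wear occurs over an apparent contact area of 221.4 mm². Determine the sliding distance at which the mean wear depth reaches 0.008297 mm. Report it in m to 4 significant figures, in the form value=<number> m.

The intermediates are shown rounded. The computation keeps full float precision. Rounded just once: four significant figures.
Hardness H = 33.57 HV × 9.807 MPa/HV = 329.2 MPa = 3.292e+08 Pa.
Contact area A = 221.4 mm² = 2.214e-04 m².
Depth limit h_lim = 0.008297 mm = 8.297e-06 m.
In SI base units: W = 215.5 N, H = 3.292e+08 Pa, K = 7.443e-06.
Limit volume V_lim = h_lim·A = 8.297e-06 · 2.214e-04 = 1.837e-09 m³.
Inverting, life L = V_lim·H/(K·W) = 1.837e-09 · 3.292e+08 / (7.443e-06 · 215.5) = 377.0 m.

value=377.0 m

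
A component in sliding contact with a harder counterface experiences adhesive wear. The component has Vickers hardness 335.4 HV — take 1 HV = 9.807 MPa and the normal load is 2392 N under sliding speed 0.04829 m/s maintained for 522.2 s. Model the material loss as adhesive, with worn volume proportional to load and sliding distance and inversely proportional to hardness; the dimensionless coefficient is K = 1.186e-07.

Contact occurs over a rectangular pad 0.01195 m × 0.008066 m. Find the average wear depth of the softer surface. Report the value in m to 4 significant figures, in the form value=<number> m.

Intermediate values are printed rounded. The algebra runs at full precision, and a single final rounding to four significant digits.
Convert: Sliding distance L = v·t = 0.04829 m/s × 522.2 s = 25.22 m.
Convert: Hardness H = 335.4 HV × 9.807 MPa/HV = 3289 MPa = 3.289e+09 Pa.
Convert: Contact area A = 0.01195 m × 0.008066 m = 9.639e-05 m².
Expressed in SI base units: W = 2392 N, H = 3.289e+09 Pa, K = 1.186e-07.
The Archard volume V = K·W·L/H = 1.186e-07 · 2392 · 25.22 / 3.289e+09 = 2.175e-12 m³.
Average depth h = V/A = 2.175e-12 / 9.639e-05 = 2.256e-08 m.

value=2.256e-08 m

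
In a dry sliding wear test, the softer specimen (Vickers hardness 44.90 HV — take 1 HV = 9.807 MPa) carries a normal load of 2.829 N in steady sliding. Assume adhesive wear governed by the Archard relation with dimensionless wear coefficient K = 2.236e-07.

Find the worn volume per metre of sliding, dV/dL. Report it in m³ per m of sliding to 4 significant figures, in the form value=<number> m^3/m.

value=1.437e-15 m^3/m

Every step maintains full float precision — intermediate values are displayed rounded, and a lone final rounding: 4 significant figures.
Convert: Hardness H = 44.90 HV × 9.807 MPa/HV = 440.3 MPa = 4.403e+08 Pa.
SI base units throughout: W = 2.829 N, H = 4.403e+08 Pa, K = 2.236e-07.
Sliding wear rate dV/dL = K·W/H — distance-free: 2.236e-07 · 2.829 / 4.403e+08 = 1.437e-15 m³/m.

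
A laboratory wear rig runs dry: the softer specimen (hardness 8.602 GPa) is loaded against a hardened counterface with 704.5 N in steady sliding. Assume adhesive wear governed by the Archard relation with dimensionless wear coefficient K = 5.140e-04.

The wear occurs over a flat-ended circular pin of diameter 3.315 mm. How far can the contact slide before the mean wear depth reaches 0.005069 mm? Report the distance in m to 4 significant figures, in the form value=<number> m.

Intermediate values are printed rounded — the algebra runs at full precision — rounded just once to 4 significant digits.
Hardness H = 8.602 GPa = 8.602e+09 Pa.
Pin diameter d = 3.315 mm = 0.003315 m. Contact area A = π·d²/4 = π·(0.003315 m)²/4 = 8.631e-06 m².
Depth limit h_lim = 0.005069 mm = 5.069e-06 m.
SI base units throughout: W = 704.5 N, H = 8.602e+09 Pa, K = 5.140e-04.
Wearable volume V_lim = h_lim·A = 5.069e-06 · 8.631e-06 = 4.375e-11 m³.
So the life L = V_lim·H/(K·W) = 4.375e-11 · 8.602e+09 / (5.140e-04 · 704.5) = 1.039 m.

value=1.039 m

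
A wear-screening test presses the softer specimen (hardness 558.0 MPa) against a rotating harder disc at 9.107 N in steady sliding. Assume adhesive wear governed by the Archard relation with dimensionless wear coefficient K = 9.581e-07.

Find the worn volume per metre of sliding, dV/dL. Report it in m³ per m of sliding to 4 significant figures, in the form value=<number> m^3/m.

The computation keeps full float precision. Intermediate values appear rounded; rounded once at the end to 4 significant figures.
Hardness H = 558.0 MPa = 5.580e+08 Pa.
Restated in SI base units: W = 9.107 N, H = 5.580e+08 Pa, K = 9.581e-07.
Rate of wear dV/dL = K·W/H: 9.581e-07 · 9.107 / 5.580e+08 = 1.564e-14 m³/m.

value=1.564e-14 m^3/m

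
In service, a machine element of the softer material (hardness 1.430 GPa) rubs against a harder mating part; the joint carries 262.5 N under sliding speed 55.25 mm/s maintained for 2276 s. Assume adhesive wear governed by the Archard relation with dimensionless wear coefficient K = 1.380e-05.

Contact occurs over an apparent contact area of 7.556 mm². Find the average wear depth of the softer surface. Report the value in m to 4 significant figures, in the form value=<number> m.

The computation maintains full float precision, and intermediates are shown rounded, and rounded just once: four significant figures.
Convert: Sliding speed v = 55.25 mm/s = 0.05525 m/s. Distance L = v·t = 0.05525 m/s × 2276 s = 125.7 m.
Convert: Hardness H = 1.430 GPa = 1.430e+09 Pa.
Convert: Contact area A = 7.556 mm² = 7.556e-06 m².
Working in SI base units: W = 262.5 N, H = 1.430e+09 Pa, K = 1.380e-05.
Apply Archard: V = K·W·L/H = 1.380e-05 · 262.5 · 125.7 / 1.430e+09 = 3.185e-10 m³.
Average depth h = V/A = 3.185e-10 / 7.556e-06 = 4.216e-05 m.

value=4.216e-05 m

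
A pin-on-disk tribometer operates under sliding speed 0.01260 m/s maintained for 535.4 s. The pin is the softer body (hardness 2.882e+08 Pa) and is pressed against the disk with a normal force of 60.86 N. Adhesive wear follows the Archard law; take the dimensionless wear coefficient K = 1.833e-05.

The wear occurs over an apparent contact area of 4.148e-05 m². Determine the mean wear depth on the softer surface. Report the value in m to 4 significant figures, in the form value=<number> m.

Each operation carries exact precision — the intermediates appear rounded. Rounded once at the end to 4 significant digits.
Convert: Total distance L = v·t = 0.01260 m/s × 535.4 s = 6.746 m.
SI base units throughout: W = 60.86 N, H = 2.882e+08 Pa, K = 1.833e-05.
The Archard volume V = K·W·L/H = 1.833e-05 · 60.86 · 6.746 / 2.882e+08 = 2.611e-11 m³.
Mean wear depth h = V/A = 2.611e-11 / 4.148e-05 = 6.295e-07 m.

value=6.295e-07 m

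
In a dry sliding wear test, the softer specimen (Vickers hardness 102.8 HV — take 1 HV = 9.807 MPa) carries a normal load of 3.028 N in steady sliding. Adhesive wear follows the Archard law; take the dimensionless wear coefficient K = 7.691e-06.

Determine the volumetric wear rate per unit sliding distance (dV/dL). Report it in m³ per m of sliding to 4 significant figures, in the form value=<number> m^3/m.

value=2.310e-14 m^3/m

Printed values are rounded — each operation maintains exact precision — a lone final rounding to four significant digits.
Hardness H = 102.8 HV × 9.807 MPa/HV = 1008 MPa = 1.008e+09 Pa.
In SI base units: W = 3.028 N, H = 1.008e+09 Pa, K = 7.691e-06.
Wear rate dV/dL = K·W/H — distance-free: 7.691e-06 · 3.028 / 1.008e+09 = 2.310e-14 m³/m.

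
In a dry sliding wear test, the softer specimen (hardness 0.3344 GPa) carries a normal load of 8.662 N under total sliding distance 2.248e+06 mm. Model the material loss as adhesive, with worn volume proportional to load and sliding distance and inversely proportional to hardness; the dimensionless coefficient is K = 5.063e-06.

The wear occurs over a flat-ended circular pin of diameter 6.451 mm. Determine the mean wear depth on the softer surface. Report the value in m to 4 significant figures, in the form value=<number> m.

value=9.020e-06 m

All working math holds full float precision. The intermediates are shown rounded; one last rounding: 4 significant digits.
Convert: Sliding distance L = 2.248e+06 mm = 2248 m.
Convert: Hardness H = 0.3344 GPa = 3.344e+08 Pa.
Convert: Pin diameter d = 6.451 mm = 0.006451 m. Contact area A = π·d²/4 = π·(0.006451 m)²/4 = 3.268e-05 m².
Restated in SI base units: W = 8.662 N, H = 3.344e+08 Pa, K = 5.063e-06.
Worn volume V = K·W·L/H = 5.063e-06 · 8.662 · 2248 / 3.344e+08 = 2.948e-10 m³.
Depth of wear h = V/A = 2.948e-10 / 3.268e-05 = 9.020e-06 m.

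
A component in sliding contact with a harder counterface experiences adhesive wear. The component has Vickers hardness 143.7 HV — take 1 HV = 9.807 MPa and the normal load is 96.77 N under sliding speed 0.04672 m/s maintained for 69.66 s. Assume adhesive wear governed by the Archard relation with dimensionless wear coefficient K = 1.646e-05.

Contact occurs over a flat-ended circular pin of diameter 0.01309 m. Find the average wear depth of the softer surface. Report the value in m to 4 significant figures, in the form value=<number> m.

Intermediates are displayed rounded, and each operation keeps exact precision. Rounded once at the end to four significant digits.
Distance L = v·t = 0.04672 m/s × 69.66 s = 3.255 m.
Hardness H = 143.7 HV × 9.807 MPa/HV = 1409 MPa = 1.409e+09 Pa.
Contact area A = π·d²/4 = π·(0.01309 m)²/4 = 1.346e-04 m².
Restated in SI base units: W = 96.77 N, H = 1.409e+09 Pa, K = 1.646e-05.
Archard volume V = K·W·L/H = 1.646e-05 · 96.77 · 3.255 / 1.409e+09 = 3.678e-12 m³.
Depth h = V/A = 3.678e-12 / 1.346e-04 = 2.733e-08 m.

value=2.733e-08 m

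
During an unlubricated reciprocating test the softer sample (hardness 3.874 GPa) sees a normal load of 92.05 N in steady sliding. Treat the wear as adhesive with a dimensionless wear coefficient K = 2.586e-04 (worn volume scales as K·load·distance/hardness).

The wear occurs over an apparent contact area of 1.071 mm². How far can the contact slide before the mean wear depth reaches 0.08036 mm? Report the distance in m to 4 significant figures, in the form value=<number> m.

value=14.01 m

Intermediate values appear rounded. All working math holds full float precision; one last rounding, at 4 significant figures.
Hardness H = 3.874 GPa = 3.874e+09 Pa.
Contact area A = 1.071 mm² = 1.071e-06 m².
Depth limit h_lim = 0.08036 mm = 8.036e-05 m.
Collected in SI base units: W = 92.05 N, H = 3.874e+09 Pa, K = 2.586e-04.
Volume at the limit: V_lim = h_lim·A = 8.036e-05 · 1.071e-06 = 8.607e-11 m³.
Life L = V_lim·H/(K·W) = 8.607e-11 · 3.874e+09 / (2.586e-04 · 92.05) = 14.01 m.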